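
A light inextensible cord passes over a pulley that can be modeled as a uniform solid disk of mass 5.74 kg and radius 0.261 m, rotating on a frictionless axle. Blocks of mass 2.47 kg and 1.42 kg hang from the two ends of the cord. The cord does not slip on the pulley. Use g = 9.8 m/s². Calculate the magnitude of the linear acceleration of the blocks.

I = ½MR² = (1/2)(5.74)(0.261)² = 0.1955 kg·m².
Heavier block: m₁g − T₁ = m₁a. Lighter block: T₂ − m₂g = m₂a.
Pulley: (T₁ − T₂)R = Iα = I(a/R), so T₁ − T₂ = (I/R²)a = (1/2)M_p a = 2.870·a.
Adding the three: (m₁ − m₂)g = (m₁ + m₂ + 2.870)a, so a = (2.47 − 1.42)(9.8)/(2.47 + 1.42 + 2.870) = 1.522 m/s².

a ≈ 1.52 m/s²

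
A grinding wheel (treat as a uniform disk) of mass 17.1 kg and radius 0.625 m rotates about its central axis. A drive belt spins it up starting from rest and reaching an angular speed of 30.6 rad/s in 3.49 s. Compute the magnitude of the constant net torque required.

τ ≈ 29.3 N·m

I = ½MR² = (1/2)(17.1)(0.625)² = 3.340 kg·m².
α = Δω/Δt = (30.6 − 0)/3.49 = 8.768 rad/s².
τ = Iα = (3.340)(8.768) = 29.28 N·m.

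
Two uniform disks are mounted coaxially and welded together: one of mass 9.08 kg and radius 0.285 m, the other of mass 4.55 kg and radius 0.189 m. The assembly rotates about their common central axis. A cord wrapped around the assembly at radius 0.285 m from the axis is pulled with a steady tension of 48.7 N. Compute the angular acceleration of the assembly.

I = ½M₁R₁² + ½M₂R₂² = ½(9.08)(0.285)² + ½(4.55)(0.189)² = 0.4500 kg·m².
τ = F r = (48.7)(0.285) = 13.88 N·m.
α = τ/I = 13.88/0.4500 = 30.84 rad/s².

α ≈ 30.8 rad/s²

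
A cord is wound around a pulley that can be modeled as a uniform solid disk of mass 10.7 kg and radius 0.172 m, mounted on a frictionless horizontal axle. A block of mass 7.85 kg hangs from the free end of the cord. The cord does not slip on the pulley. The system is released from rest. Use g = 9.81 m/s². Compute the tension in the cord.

I = ½MR² = (1/2)(10.7)(0.172)² = 0.1583 kg·m².
Block: mg − T = ma. Pulley: TR = Iα. No-slip: a = αR, so T = (I/R²)a = 5.350·a.
Then mg = (m + 5.350)a, so a = (7.85)(9.81)/(7.85 + 5.350) = 5.834 m/s².
T = 5.350·a = 31.21 N.

T ≈ 31.2 N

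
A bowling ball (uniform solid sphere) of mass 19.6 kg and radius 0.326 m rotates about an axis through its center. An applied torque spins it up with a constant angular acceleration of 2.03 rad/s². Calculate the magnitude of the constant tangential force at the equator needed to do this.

F ≈ 5.19 N

I = (2/5)MR² = (2/5)(19.6)(0.326)² = 0.8332 kg·m².
The required torque is τ = Iα = (0.8332)(2.030) = 1.691 N·m.
A tangential force at the equator gives τ = FR, so F = τ/R = 1.691/0.326 = 5.188 N.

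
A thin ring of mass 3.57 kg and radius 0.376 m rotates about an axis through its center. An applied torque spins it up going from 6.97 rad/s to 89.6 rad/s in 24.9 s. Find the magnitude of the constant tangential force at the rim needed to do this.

F ≈ 4.45 N

I = MR² = (3.57)(0.376)² = 0.5047 kg·m².
α = Δω/Δt = (89.6 − 6.97)/24.9 = 3.318 rad/s².
The required torque is τ = Iα = (0.5047)(3.318) = 1.675 N·m.
A tangential force at the rim gives τ = FR, so F = τ/R = 1.675/0.376 = 4.454 N.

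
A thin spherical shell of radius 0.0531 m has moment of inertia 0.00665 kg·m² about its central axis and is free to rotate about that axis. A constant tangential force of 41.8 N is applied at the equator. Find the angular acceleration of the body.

α ≈ 334 rad/s²

τ = F R = (41.8)(0.0531) = 2.220 N·m.
From τ = Iα: α = 2.220/0.006650 = 333.8 rad/s².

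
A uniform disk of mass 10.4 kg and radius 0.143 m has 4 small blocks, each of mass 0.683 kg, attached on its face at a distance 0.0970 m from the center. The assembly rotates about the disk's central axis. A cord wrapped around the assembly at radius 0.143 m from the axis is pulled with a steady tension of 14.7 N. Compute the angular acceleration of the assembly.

α ≈ 15.9 rad/s²

I_disk = ½MR² = ½(10.4)(0.143)² = 0.1063 kg·m².
I_blocks = 4·m·r² = 4(0.683)(0.0970)² = 0.02571 kg·m².
Total I = 0.1320 kg·m².
τ = F r = (14.7)(0.143) = 2.102 N·m.
α = τ/I = 2.102/0.1320 = 15.92 rad/s².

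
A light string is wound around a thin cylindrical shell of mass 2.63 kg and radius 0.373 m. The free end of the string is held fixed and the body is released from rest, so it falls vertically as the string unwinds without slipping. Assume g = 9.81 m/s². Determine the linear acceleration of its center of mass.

Translation: Mg − T = Ma. Rotation about the center: TR = Iα with I = MR².
With a = αR: T = (I/R²)a = M a, so Mg = (1 + 1.000)Ma.
a = g/(1 + 1.000) = 9.81/2.000 = 4.905 m/s².

a ≈ 4.91 m/s²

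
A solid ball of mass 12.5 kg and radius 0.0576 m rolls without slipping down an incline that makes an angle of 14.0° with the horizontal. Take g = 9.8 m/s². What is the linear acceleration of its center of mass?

a ≈ 1.69 m/s²

Translation along the incline: Mg sinθ − f = Ma.
Rotation about the center: fR = Iα with I = (2/5)MR². No-slip gives a = αR, so f = (I/R²)a = (2/5)M a.
Substituting: Mg sinθ = (1 + 0.4000)Ma, so a = g sinθ/(1 + 0.4000) = (9.8) sin 14.0° / 1.400 = 1.693 m/s².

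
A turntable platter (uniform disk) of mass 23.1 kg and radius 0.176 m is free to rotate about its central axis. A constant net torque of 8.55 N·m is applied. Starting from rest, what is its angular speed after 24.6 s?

ω ≈ 588 rad/s

I = ½MR² = (1/2)(23.1)(0.176)² = 0.3578 kg·m².
α = τ/I = 8.55/0.3578 = 23.90 rad/s².
ω = ω₀ + αt = 0 + (23.90)(24.6) = 587.9 rad/s.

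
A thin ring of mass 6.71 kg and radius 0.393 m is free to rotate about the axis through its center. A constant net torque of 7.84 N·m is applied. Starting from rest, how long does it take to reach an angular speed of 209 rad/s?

t ≈ 27.6 s

I = MR² = (6.71)(0.393)² = 1.036 kg·m².
α = τ/I = 7.84/1.036 = 7.565 rad/s².
ω = αt ⇒ t = ω/α = 209/7.565 = 27.63 s.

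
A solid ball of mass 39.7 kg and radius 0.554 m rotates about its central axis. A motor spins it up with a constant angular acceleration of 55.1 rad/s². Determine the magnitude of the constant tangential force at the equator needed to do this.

I = (2/5)MR² = (2/5)(39.7)(0.554)² = 4.874 kg·m².
The required torque is τ = Iα = (4.874)(55.10) = 268.5 N·m.
A tangential force at the equator gives τ = FR, so F = τ/R = 268.5/0.554 = 484.7 N.

F ≈ 485 N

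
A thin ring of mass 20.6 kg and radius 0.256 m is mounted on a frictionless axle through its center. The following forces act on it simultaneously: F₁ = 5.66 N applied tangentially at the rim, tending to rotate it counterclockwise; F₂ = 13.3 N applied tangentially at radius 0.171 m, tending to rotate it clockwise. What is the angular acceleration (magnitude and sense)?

I = MR² = (20.6)(0.256)² = 1.350 kg·m².
Taking counterclockwise as positive: τ₁ = +(5.66)(0.256) = +1.449 N·m; τ₂ = −(13.3)(0.171) = −2.274 N·m.
Net torque τ = -0.8253 N·m.
α = τ/I = -0.8253/1.350 = -0.6113 rad/s².

α ≈ 0.611 rad/s², clockwise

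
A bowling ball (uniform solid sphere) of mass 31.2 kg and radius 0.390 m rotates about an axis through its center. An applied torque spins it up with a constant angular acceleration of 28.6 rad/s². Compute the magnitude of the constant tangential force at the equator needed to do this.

I = (2/5)MR² = (2/5)(31.2)(0.390)² = 1.898 kg·m².
The required torque is τ = Iα = (1.898)(28.60) = 54.29 N·m.
A tangential force at the equator gives τ = FR, so F = τ/R = 54.29/0.390 = 139.2 N.

F ≈ 139 N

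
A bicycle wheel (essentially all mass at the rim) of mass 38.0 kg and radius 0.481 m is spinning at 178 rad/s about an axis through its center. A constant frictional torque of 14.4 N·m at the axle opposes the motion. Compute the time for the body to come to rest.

t ≈ 109 s

I = MR² = (38.0)(0.481)² = 8.792 kg·m².
The net torque has magnitude 14.4 N·m, opposing ω.
|α| = τ/I = 14.40/8.792 = 1.638 rad/s² (deceleration).
0 = ω₀ − |α|t ⇒ t = ω₀/|α| = 178/1.638 = 108.7 s.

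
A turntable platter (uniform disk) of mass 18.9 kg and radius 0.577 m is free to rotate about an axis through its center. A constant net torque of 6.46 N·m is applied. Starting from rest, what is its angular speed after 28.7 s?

ω ≈ 58.9 rad/s

I = ½MR² = (1/2)(18.9)(0.577)² = 3.146 kg·m².
α = τ/I = 6.46/3.146 = 2.053 rad/s².
ω = ω₀ + αt = 0 + (2.053)(28.7) = 58.93 rad/s.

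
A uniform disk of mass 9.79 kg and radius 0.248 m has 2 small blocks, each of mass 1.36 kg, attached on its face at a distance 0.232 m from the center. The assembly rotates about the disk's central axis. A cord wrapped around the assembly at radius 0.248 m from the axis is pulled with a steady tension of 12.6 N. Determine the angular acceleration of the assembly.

I_disk = ½MR² = ½(9.79)(0.248)² = 0.3011 kg·m².
I_blocks = 2·m·r² = 2(1.36)(0.232)² = 0.1464 kg·m².
Total I = 0.4475 kg·m².
τ = F r = (12.6)(0.248) = 3.125 N·m.
α = τ/I = 3.125/0.4475 = 6.983 rad/s².

α ≈ 6.98 rad/s²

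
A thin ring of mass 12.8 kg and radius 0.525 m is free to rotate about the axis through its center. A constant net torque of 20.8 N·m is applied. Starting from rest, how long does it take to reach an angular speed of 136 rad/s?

t ≈ 23.1 s

I = MR² = (12.8)(0.525)² = 3.528 kg·m².
α = τ/I = 20.8/3.528 = 5.896 rad/s².
ω = αt ⇒ t = ω/α = 136/5.896 = 23.07 s.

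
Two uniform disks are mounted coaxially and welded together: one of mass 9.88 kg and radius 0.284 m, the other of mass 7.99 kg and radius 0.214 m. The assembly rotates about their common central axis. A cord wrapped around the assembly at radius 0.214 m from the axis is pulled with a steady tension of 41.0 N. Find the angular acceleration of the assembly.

I = ½M₁R₁² + ½M₂R₂² = ½(9.88)(0.284)² + ½(7.99)(0.214)² = 0.5814 kg·m².
τ = F r = (41.0)(0.214) = 8.774 N·m.
α = τ/I = 8.774/0.5814 = 15.09 rad/s².

α ≈ 15.1 rad/s²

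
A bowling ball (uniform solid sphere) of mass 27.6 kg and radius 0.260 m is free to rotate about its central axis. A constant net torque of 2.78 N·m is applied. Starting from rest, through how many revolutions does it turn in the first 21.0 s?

I = (2/5)MR² = (2/5)(27.6)(0.260)² = 0.7463 kg·m².
α = τ/I = 2.78/0.7463 = 3.725 rad/s².
θ = ½αt² = ½(3.725)(21.0)² = 821.4 rad.
Revolutions = θ/(2π) = 130.7.

≈ 131 revolutions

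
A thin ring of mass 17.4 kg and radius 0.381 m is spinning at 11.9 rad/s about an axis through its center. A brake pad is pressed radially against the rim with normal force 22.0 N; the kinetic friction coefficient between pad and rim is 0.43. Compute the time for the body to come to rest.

t ≈ 8.34 s

I = MR² = (17.4)(0.381)² = 2.526 kg·m².
Friction force f = μN = (0.43)(22.0) = 9.460 N at the rim; torque magnitude τ = fR = 3.604 N·m, opposing ω.
|α| = τ/I = 3.604/2.526 = 1.427 rad/s² (deceleration).
0 = ω₀ − |α|t ⇒ t = ω₀/|α| = 11.9/1.427 = 8.339 s.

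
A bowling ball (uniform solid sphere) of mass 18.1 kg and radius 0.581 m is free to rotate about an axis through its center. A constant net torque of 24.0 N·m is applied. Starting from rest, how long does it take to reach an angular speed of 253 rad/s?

I = (2/5)MR² = (2/5)(18.1)(0.581)² = 2.444 kg·m².
α = τ/I = 24.0/2.444 = 9.820 rad/s².
ω = αt ⇒ t = ω/α = 253/9.820 = 25.76 s.

t ≈ 25.8 s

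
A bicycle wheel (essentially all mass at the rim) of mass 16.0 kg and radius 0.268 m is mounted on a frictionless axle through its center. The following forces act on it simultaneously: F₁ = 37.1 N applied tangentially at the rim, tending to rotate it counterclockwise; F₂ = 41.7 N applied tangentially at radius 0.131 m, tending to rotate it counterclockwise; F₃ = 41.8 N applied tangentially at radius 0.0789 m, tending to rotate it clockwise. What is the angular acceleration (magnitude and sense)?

α ≈ 10.5 rad/s², counterclockwise

I = MR² = (16.0)(0.268)² = 1.149 kg·m².
Taking counterclockwise as positive: τ₁ = +(37.1)(0.268) = +9.943 N·m; τ₂ = +(41.7)(0.131) = +5.463 N·m; τ₃ = −(41.8)(0.0789) = −3.298 N·m.
Net torque τ = 12.11 N·m.
α = τ/I = 12.11/1.149 = 10.54 rad/s².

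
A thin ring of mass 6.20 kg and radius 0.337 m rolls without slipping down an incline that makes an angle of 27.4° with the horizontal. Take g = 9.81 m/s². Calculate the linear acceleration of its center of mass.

Translation along the incline: Mg sinθ − f = Ma.
Rotation about the center: fR = Iα with I = MR². No-slip gives a = αR, so f = (I/R²)a = M a.
Substituting: Mg sinθ = (1 + 1.000)Ma, so a = g sinθ/(1 + 1.000) = (9.81) sin 27.4° / 2.000 = 2.257 m/s².

a ≈ 2.26 m/s²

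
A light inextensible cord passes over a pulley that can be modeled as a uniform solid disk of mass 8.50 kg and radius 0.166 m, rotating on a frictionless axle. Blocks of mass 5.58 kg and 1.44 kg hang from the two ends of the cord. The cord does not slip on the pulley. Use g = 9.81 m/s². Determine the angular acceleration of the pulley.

I = ½MR² = (1/2)(8.50)(0.166)² = 0.1171 kg·m².
Heavier block: m₁g − T₁ = m₁a. Lighter block: T₂ − m₂g = m₂a.
Pulley: (T₁ − T₂)R = Iα = I(a/R), so T₁ − T₂ = (I/R²)a = (1/2)M_p a = 4.250·a.
Adding the three: (m₁ − m₂)g = (m₁ + m₂ + 4.250)a, so a = (5.58 − 1.44)(9.81)/(5.58 + 1.44 + 4.250) = 3.604 m/s².
α = a/R = 3.604/0.166 = 21.71 rad/s².

α ≈ 21.7 rad/s²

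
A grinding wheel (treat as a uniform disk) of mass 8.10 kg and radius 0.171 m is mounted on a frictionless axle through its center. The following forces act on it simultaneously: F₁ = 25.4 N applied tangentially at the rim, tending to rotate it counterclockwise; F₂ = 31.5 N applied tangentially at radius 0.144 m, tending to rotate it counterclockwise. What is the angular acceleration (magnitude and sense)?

I = ½MR² = (1/2)(8.10)(0.171)² = 0.1184 kg·m².
Taking counterclockwise as positive: τ₁ = +(25.4)(0.171) = +4.343 N·m; τ₂ = +(31.5)(0.144) = +4.536 N·m.
Net torque τ = 8.879 N·m.
α = τ/I = 8.879/0.1184 = 74.98 rad/s².

α ≈ 75.0 rad/s², counterclockwise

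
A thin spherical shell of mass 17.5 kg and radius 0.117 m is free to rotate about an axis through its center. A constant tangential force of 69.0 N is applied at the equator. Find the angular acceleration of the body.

I = (2/3)MR² = (2/3)(17.5)(0.117)² = 0.1597 kg·m².
τ = F R = (69.0)(0.117) = 8.073 N·m.
Newton's second law for rotation, τ = Iα, gives α = τ/I = 8.073/0.1597 = 50.55 rad/s².

α ≈ 50.5 rad/s²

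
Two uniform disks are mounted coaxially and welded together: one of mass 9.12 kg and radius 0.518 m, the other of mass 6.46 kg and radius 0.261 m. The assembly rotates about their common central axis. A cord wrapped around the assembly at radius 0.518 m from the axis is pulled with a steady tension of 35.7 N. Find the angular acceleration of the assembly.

I = ½M₁R₁² + ½M₂R₂² = ½(9.12)(0.518)² + ½(6.46)(0.261)² = 1.444 kg·m².
τ = F r = (35.7)(0.518) = 18.49 N·m.
α = τ/I = 18.49/1.444 = 12.81 rad/s².

α ≈ 12.8 rad/s²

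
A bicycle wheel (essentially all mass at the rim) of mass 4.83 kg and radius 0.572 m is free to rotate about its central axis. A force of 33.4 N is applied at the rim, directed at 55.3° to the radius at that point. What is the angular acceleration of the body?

I = MR² = (4.83)(0.572)² = 1.580 kg·m².
Only the tangential component produces torque: τ = F R sinθ = (33.4)(0.572) sin 55.3° = 15.71 N·m.
From τ = Iα: α = 15.71/1.580 = 9.939 rad/s².

α ≈ 9.94 rad/s²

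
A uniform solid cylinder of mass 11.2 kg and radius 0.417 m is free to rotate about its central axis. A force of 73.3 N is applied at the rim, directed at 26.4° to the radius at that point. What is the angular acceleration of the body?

I = ½MR² = (1/2)(11.2)(0.417)² = 0.9738 kg·m².
Only the tangential component produces torque: τ = F R sinθ = (73.3)(0.417) sin 26.4° = 13.59 N·m.
Newton's second law for rotation, τ = Iα, gives α = τ/I = 13.59/0.9738 = 13.96 rad/s².

α ≈ 14.0 rad/s²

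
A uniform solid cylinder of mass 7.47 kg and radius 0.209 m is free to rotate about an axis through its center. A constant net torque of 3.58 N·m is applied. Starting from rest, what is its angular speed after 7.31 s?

ω ≈ 160 rad/s

I = ½MR² = (1/2)(7.47)(0.209)² = 0.1631 kg·m².
α = τ/I = 3.58/0.1631 = 21.94 rad/s².
ω = ω₀ + αt = 0 + (21.94)(7.31) = 160.4 rad/s.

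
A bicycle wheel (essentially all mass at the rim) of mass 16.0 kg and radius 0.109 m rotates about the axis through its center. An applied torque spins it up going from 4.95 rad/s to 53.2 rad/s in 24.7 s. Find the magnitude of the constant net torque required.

I = MR² = (16.0)(0.109)² = 0.1901 kg·m².
α = Δω/Δt = (53.2 − 4.95)/24.7 = 1.953 rad/s².
τ = Iα = (0.1901)(1.953) = 0.3713 N·m.

τ ≈ 0.371 N·m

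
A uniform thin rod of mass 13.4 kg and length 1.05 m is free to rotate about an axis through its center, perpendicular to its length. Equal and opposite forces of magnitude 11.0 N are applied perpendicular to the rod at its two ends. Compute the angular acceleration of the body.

I = (1/12)ML² = (1/12)(13.4)(1.05)² = 1.231 kg·m².
The couple gives τ = F·(L/2) + F·(L/2) = F L = (11.0)(1.05) = 11.55 N·m.
Newton's second law for rotation, τ = Iα, gives α = τ/I = 11.55/1.231 = 9.382 rad/s².

α ≈ 9.38 rad/s²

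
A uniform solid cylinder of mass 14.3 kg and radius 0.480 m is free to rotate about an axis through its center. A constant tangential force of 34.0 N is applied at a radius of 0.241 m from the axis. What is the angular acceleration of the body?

I = ½MR² = (1/2)(14.3)(0.480)² = 1.647 kg·m².
τ = F·r = (34.0)(0.241) = 8.194 N·m.
From τ = Iα: α = 8.194/1.647 = 4.974 rad/s².

α ≈ 4.97 rad/s²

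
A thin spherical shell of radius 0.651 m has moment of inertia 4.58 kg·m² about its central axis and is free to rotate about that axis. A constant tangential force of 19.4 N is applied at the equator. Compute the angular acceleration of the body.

τ = F R = (19.4)(0.651) = 12.63 N·m.
Newton's second law for rotation, τ = Iα, gives α = τ/I = 12.63/4.580 = 2.758 rad/s².

α ≈ 2.76 rad/s²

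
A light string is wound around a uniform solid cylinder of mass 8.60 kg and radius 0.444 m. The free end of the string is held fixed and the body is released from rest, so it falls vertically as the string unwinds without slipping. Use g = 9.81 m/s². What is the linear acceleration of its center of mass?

Translation: Mg − T = Ma. Rotation about the center: TR = Iα with I = ½MR².
With a = αR: T = (I/R²)a = (1/2)M a, so Mg = (1 + 0.5000)Ma.
a = g/(1 + 0.5000) = 9.81/1.500 = 6.540 m/s².

a ≈ 6.54 m/s²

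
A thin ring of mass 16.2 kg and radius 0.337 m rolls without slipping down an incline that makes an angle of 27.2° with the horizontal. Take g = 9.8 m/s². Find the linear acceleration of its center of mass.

Translation along the incline: Mg sinθ − f = Ma.
Rotation about the center: fR = Iα with I = MR². No-slip gives a = αR, so f = (I/R²)a = M a.
Substituting: Mg sinθ = (1 + 1.000)Ma, so a = g sinθ/(1 + 1.000) = (9.8) sin 27.2° / 2.000 = 2.240 m/s².

a ≈ 2.24 m/s²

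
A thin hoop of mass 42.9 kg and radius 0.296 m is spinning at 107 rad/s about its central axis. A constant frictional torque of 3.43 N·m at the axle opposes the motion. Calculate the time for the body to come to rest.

t ≈ 117 s

I = MR² = (42.9)(0.296)² = 3.759 kg·m².
The net torque has magnitude 3.43 N·m, opposing ω.
|α| = τ/I = 3.430/3.759 = 0.9125 rad/s² (deceleration).
0 = ω₀ − |α|t ⇒ t = ω₀/|α| = 107/0.9125 = 117.3 s.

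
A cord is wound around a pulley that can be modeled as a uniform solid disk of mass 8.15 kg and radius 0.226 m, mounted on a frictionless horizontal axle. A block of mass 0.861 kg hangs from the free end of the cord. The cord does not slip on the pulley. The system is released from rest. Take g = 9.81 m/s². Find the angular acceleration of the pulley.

α ≈ 7.57 rad/s²

I = ½MR² = (1/2)(8.15)(0.226)² = 0.2081 kg·m².
Block: mg − T = ma. Pulley: TR = Iα. No-slip: a = αR, so T = (I/R²)a = 4.075·a.
Then mg = (m + 4.075)a, so a = (0.861)(9.81)/(0.861 + 4.075) = 1.711 m/s².
α = a/R = 1.711/0.226 = 7.572 rad/s².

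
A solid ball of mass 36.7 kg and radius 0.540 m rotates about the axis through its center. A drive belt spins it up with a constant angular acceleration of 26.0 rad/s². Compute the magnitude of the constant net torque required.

I = (2/5)MR² = (2/5)(36.7)(0.540)² = 4.281 kg·m².
τ = Iα = (4.281)(26.00) = 111.3 N·m.

τ ≈ 111 N·m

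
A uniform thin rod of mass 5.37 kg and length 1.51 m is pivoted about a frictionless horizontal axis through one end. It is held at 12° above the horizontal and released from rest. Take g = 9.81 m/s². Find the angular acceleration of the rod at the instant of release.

About the pivot, I = (1/3)ML² = (1/3)(5.37)(1.51)² = 4.081 kg·m².
The weight acts at the center, a distance L/2 = 0.7550 m from the pivot; τ = Mg(L/2) cos 12° = 38.90 N·m.
α = τ/I = 38.90/4.081 = 9.532 rad/s².

α ≈ 9.53 rad/s²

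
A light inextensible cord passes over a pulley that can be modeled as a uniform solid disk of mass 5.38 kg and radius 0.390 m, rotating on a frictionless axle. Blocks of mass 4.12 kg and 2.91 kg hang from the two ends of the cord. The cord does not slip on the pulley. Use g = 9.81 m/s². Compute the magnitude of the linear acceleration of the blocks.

a ≈ 1.22 m/s²

I = ½MR² = (1/2)(5.38)(0.390)² = 0.4091 kg·m².
Heavier block: m₁g − T₁ = m₁a. Lighter block: T₂ − m₂g = m₂a.
Pulley: (T₁ − T₂)R = Iα = I(a/R), so T₁ − T₂ = (I/R²)a = (1/2)M_p a = 2.690·a.
Adding the three: (m₁ − m₂)g = (m₁ + m₂ + 2.690)a, so a = (4.12 − 2.91)(9.81)/(4.12 + 2.91 + 2.690) = 1.221 m/s².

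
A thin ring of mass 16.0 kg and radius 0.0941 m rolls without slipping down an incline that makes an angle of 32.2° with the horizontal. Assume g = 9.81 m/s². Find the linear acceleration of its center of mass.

Translation along the incline: Mg sinθ − f = Ma.
Rotation about the center: fR = Iα with I = MR². No-slip gives a = αR, so f = (I/R²)a = M a.
Substituting: Mg sinθ = (1 + 1.000)Ma, so a = g sinθ/(1 + 1.000) = (9.81) sin 32.2° / 2.000 = 2.614 m/s².

a ≈ 2.61 m/s²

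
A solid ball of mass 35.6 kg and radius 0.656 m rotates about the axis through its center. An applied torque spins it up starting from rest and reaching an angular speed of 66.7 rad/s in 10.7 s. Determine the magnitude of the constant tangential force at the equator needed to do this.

F ≈ 58.2 N

I = (2/5)MR² = (2/5)(35.6)(0.656)² = 6.128 kg·m².
α = Δω/Δt = (66.7 − 0)/10.7 = 6.234 rad/s².
The required torque is τ = Iα = (6.128)(6.234) = 38.20 N·m.
A tangential force at the equator gives τ = FR, so F = τ/R = 38.20/0.656 = 58.23 N.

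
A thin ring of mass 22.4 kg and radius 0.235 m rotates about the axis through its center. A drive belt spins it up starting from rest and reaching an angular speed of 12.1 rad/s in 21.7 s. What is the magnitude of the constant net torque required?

I = MR² = (22.4)(0.235)² = 1.237 kg·m².
α = Δω/Δt = (12.1 − 0)/21.7 = 0.5576 rad/s².
τ = Iα = (1.237)(0.5576) = 0.6898 N·m.

τ ≈ 0.690 N·m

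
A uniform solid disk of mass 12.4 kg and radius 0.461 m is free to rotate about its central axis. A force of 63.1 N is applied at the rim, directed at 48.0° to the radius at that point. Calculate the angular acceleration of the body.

I = ½MR² = (1/2)(12.4)(0.461)² = 1.318 kg·m².
Only the tangential component produces torque: τ = F R sinθ = (63.1)(0.461) sin 48.0° = 21.62 N·m.
Newton's second law for rotation, τ = Iα, gives α = τ/I = 21.62/1.318 = 16.41 rad/s².

α ≈ 16.4 rad/s²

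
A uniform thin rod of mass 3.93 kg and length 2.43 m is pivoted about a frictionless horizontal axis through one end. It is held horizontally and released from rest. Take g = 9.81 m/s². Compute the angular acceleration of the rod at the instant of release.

α ≈ 6.06 rad/s²

About the pivot, I = (1/3)ML² = (1/3)(3.93)(2.43)² = 7.735 kg·m².
The weight acts at the center, a distance L/2 = 1.215 m from the pivot; τ = Mg(L/2) = 46.84 N·m.
α = τ/I = 46.84/7.735 = 6.056 rad/s².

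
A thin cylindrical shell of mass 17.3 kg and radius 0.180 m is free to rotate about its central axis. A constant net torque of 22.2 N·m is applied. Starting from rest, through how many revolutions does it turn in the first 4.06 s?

≈ 52.0 revolutions

I = MR² = (17.3)(0.180)² = 0.5605 kg·m².
α = τ/I = 22.2/0.5605 = 39.61 rad/s².
θ = ½αt² = ½(39.61)(4.06)² = 326.4 rad.
Revolutions = θ/(2π) = 51.95.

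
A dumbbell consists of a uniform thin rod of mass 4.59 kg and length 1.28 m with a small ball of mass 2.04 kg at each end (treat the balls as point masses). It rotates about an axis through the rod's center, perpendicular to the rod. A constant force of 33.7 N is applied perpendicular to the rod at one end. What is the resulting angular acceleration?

α ≈ 9.39 rad/s²

I_rod = (1/12)ML² = (1/12)(4.59)(1.28)² = 0.6267 kg·m².
I_balls = 2·m·(L/2)² = 2(2.04)(0.6400)² = 1.671 kg·m².
Total I = 2.298 kg·m².
τ = F·(L/2) = (33.7)(0.640) = 21.57 N·m.
α = τ/I = 21.57/2.298 = 9.386 rad/s².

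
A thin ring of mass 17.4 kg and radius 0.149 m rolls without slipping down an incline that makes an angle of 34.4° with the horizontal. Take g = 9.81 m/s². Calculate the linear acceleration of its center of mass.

a ≈ 2.77 m/s²

Translation along the incline: Mg sinθ − f = Ma.
Rotation about the center: fR = Iα with I = MR². No-slip gives a = αR, so f = (I/R²)a = M a.
Substituting: Mg sinθ = (1 + 1.000)Ma, so a = g sinθ/(1 + 1.000) = (9.81) sin 34.4° / 2.000 = 2.771 m/s².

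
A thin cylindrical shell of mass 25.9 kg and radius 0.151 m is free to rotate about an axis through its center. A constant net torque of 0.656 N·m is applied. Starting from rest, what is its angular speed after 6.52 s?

ω ≈ 7.24 rad/s

I = MR² = (25.9)(0.151)² = 0.5905 kg·m².
α = τ/I = 0.656/0.5905 = 1.111 rad/s².
ω = ω₀ + αt = 0 + (1.111)(6.52) = 7.243 rad/s.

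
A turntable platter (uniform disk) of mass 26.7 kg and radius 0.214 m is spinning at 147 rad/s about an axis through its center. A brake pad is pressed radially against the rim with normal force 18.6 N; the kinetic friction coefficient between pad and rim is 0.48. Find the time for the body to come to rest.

I = ½MR² = (1/2)(26.7)(0.214)² = 0.6114 kg·m².
Friction force f = μN = (0.48)(18.6) = 8.928 N at the rim; torque magnitude τ = fR = 1.911 N·m, opposing ω.
|α| = τ/I = 1.911/0.6114 = 3.125 rad/s² (deceleration).
0 = ω₀ − |α|t ⇒ t = ω₀/|α| = 147/3.125 = 47.04 s.

t ≈ 47.0 s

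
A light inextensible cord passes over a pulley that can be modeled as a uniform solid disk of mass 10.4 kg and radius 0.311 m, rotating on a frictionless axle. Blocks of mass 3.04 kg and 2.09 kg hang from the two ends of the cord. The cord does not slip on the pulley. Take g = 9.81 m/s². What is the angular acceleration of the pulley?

I = ½MR² = (1/2)(10.4)(0.311)² = 0.5029 kg·m².
Heavier block: m₁g − T₁ = m₁a. Lighter block: T₂ − m₂g = m₂a.
Pulley: (T₁ − T₂)R = Iα = I(a/R), so T₁ − T₂ = (I/R²)a = (1/2)M_p a = 5.200·a.
Adding the three: (m₁ − m₂)g = (m₁ + m₂ + 5.200)a, so a = (3.04 − 2.09)(9.81)/(3.04 + 2.09 + 5.200) = 0.9022 m/s².
α = a/R = 0.9022/0.311 = 2.901 rad/s².

α ≈ 2.90 rad/s²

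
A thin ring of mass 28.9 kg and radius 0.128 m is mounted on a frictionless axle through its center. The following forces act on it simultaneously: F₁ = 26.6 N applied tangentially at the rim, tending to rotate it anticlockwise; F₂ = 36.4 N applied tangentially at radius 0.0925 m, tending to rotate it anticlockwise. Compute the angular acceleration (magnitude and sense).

I = MR² = (28.9)(0.128)² = 0.4735 kg·m².
Taking anticlockwise as positive: τ₁ = +(26.6)(0.128) = +3.405 N·m; τ₂ = +(36.4)(0.0925) = +3.367 N·m.
Net torque τ = 6.772 N·m.
α = τ/I = 6.772/0.4735 = 14.30 rad/s².

α ≈ 14.3 rad/s², anticlockwise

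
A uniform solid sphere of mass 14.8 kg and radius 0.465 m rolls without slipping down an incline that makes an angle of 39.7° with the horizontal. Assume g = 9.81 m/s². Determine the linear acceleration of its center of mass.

Translation along the incline: Mg sinθ − f = Ma.
Rotation about the center: fR = Iα with I = (2/5)MR². No-slip gives a = αR, so f = (I/R²)a = (2/5)M a.
Substituting: Mg sinθ = (1 + 0.4000)Ma, so a = g sinθ/(1 + 0.4000) = (9.81) sin 39.7° / 1.400 = 4.476 m/s².

a ≈ 4.48 m/s²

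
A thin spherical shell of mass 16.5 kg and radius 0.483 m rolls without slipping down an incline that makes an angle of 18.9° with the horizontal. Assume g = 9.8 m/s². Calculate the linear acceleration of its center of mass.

Translation along the incline: Mg sinθ − f = Ma.
Rotation about the center: fR = Iα with I = (2/3)MR². No-slip gives a = αR, so f = (I/R²)a = (2/3)M a.
Substituting: Mg sinθ = (1 + 0.6667)Ma, so a = g sinθ/(1 + 0.6667) = (9.8) sin 18.9° / 1.667 = 1.905 m/s².

a ≈ 1.90 m/s²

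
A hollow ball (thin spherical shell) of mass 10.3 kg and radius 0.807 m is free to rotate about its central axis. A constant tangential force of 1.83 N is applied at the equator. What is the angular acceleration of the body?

I = (2/3)MR² = (2/3)(10.3)(0.807)² = 4.472 kg·m².
τ = F R = (1.83)(0.807) = 1.477 N·m.
From τ = Iα: α = 1.477/4.472 = 0.3302 rad/s².

α ≈ 0.330 rad/s²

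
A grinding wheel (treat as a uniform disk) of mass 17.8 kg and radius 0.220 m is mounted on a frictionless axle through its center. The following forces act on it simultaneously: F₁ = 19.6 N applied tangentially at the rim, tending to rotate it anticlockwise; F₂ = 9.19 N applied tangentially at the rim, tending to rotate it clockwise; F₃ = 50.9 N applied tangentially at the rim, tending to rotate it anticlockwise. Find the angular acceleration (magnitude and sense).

I = ½MR² = (1/2)(17.8)(0.220)² = 0.4308 kg·m².
Taking anticlockwise as positive: τ₁ = +(19.6)(0.220) = +4.312 N·m; τ₂ = −(9.19)(0.220) = −2.022 N·m; τ₃ = +(50.9)(0.220) = +11.20 N·m.
Net torque τ = 13.49 N·m.
α = τ/I = 13.49/0.4308 = 31.31 rad/s².

α ≈ 31.3 rad/s², anticlockwise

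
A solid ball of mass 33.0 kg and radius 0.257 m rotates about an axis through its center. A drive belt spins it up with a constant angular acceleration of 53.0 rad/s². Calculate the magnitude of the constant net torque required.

τ ≈ 46.2 N·m

I = (2/5)MR² = (2/5)(33.0)(0.257)² = 0.8718 kg·m².
τ = Iα = (0.8718)(53.00) = 46.21 N·m.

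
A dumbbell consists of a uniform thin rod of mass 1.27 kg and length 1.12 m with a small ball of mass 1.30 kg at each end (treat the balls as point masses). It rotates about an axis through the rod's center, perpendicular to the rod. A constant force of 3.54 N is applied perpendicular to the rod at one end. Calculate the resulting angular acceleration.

α ≈ 2.09 rad/s²

I_rod = (1/12)ML² = (1/12)(1.27)(1.12)² = 0.1328 kg·m².
I_balls = 2·m·(L/2)² = 2(1.30)(0.5600)² = 0.8154 kg·m².
Total I = 0.9481 kg·m².
τ = F·(L/2) = (3.54)(0.560) = 1.982 N·m.
α = τ/I = 1.982/0.9481 = 2.091 rad/s².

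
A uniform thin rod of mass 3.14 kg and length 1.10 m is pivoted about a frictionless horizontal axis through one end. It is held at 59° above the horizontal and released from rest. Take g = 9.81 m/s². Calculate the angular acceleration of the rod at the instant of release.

About the pivot, I = (1/3)ML² = (1/3)(3.14)(1.10)² = 1.266 kg·m².
The weight acts at the center, a distance L/2 = 0.5500 m from the pivot; τ = Mg(L/2) cos 59° = 8.726 N·m.
α = τ/I = 8.726/1.266 = 6.890 rad/s².

α ≈ 6.89 rad/s²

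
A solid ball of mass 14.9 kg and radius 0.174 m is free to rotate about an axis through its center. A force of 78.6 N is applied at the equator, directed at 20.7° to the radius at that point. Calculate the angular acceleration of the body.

α ≈ 26.8 rad/s²

I = (2/5)MR² = (2/5)(14.9)(0.174)² = 0.1804 kg·m².
Only the tangential component produces torque: τ = F R sinθ = (78.6)(0.174) sin 20.7° = 4.834 N·m.
From τ = Iα: α = 4.834/0.1804 = 26.79 rad/s².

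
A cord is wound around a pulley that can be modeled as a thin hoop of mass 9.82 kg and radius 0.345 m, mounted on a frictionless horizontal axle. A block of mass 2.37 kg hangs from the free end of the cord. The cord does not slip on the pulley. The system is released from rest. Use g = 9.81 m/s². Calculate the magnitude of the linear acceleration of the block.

I = MR² = (9.82)(0.345)² = 1.169 kg·m².
Block: mg − T = ma. Pulley: TR = Iα. No-slip: a = αR, so T = (I/R²)a = 9.820·a.
Then mg = (m + 9.820)a, so a = (2.37)(9.81)/(2.37 + 9.820) = 1.907 m/s².

a ≈ 1.91 m/s²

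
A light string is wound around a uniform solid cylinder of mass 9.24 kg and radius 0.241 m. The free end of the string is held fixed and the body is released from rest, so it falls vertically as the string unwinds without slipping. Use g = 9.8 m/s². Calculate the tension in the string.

T ≈ 30.2 N

Translation: Mg − T = Ma. Rotation about the center: TR = Iα with I = ½MR².
With a = αR: T = (I/R²)a = (1/2)M a, so Mg = (1 + 0.5000)Ma.
a = g/(1 + 0.5000) = 9.8/1.500 = 6.533 m/s².
T = 0.5000·M·a = (0.5000)(9.24)(6.533) = 30.18 N.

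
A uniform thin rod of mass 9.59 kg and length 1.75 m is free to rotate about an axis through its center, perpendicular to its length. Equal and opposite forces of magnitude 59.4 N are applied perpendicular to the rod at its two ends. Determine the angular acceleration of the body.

I = (1/12)ML² = (1/12)(9.59)(1.75)² = 2.447 kg·m².
The couple gives τ = F·(L/2) + F·(L/2) = F L = (59.4)(1.75) = 104.0 N·m.
From τ = Iα: α = 104.0/2.447 = 42.47 rad/s².

α ≈ 42.5 rad/s²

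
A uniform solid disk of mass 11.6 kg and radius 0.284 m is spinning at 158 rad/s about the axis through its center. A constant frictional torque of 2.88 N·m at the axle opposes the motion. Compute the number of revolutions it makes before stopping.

≈ 323 revolutions

I = ½MR² = (1/2)(11.6)(0.284)² = 0.4678 kg·m².
The net torque has magnitude 2.88 N·m, opposing ω.
|α| = τ/I = 2.880/0.4678 = 6.156 rad/s² (deceleration).
ω² = ω₀² − 2|α|θ with ω = 0 ⇒ θ = ω₀²/(2|α|) = 2027 rad = 322.7 rev.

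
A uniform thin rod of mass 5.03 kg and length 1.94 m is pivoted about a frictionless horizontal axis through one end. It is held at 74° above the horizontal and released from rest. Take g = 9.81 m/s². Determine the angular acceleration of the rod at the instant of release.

α ≈ 2.09 rad/s²

About the pivot, I = (1/3)ML² = (1/3)(5.03)(1.94)² = 6.310 kg·m².
The weight acts at the center, a distance L/2 = 0.9700 m from the pivot; τ = Mg(L/2) cos 74° = 13.19 N·m.
α = τ/I = 13.19/6.310 = 2.091 rad/s².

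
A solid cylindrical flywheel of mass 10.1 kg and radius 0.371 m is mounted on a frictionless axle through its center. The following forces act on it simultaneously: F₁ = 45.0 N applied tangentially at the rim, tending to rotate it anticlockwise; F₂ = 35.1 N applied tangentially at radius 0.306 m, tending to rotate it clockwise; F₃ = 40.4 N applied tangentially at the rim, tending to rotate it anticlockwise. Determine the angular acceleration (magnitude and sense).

α ≈ 30.1 rad/s², anticlockwise

I = ½MR² = (1/2)(10.1)(0.371)² = 0.6951 kg·m².
Taking anticlockwise as positive: τ₁ = +(45.0)(0.371) = +16.70 N·m; τ₂ = −(35.1)(0.306) = −10.74 N·m; τ₃ = +(40.4)(0.371) = +14.99 N·m.
Net torque τ = 20.94 N·m.
α = τ/I = 20.94/0.6951 = 30.13 rad/s².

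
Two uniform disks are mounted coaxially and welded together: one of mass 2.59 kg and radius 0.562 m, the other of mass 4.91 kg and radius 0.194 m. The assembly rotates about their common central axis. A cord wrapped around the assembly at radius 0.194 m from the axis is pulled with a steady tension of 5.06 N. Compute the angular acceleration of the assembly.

I = ½M₁R₁² + ½M₂R₂² = ½(2.59)(0.562)² + ½(4.91)(0.194)² = 0.5014 kg·m².
τ = F r = (5.06)(0.194) = 0.9816 N·m.
α = τ/I = 0.9816/0.5014 = 1.958 rad/s².

α ≈ 1.96 rad/s²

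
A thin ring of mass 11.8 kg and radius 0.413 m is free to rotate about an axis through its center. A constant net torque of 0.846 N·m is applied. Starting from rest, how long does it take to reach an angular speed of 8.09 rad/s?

I = MR² = (11.8)(0.413)² = 2.013 kg·m².
α = τ/I = 0.846/2.013 = 0.4203 rad/s².
ω = αt ⇒ t = ω/α = 8.09/0.4203 = 19.25 s.

t ≈ 19.2 s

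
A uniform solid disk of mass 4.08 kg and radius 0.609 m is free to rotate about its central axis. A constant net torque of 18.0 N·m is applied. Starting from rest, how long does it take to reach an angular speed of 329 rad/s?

I = ½MR² = (1/2)(4.08)(0.609)² = 0.7566 kg·m².
α = τ/I = 18.0/0.7566 = 23.79 rad/s².
ω = αt ⇒ t = ω/α = 329/23.79 = 13.83 s.

t ≈ 13.8 s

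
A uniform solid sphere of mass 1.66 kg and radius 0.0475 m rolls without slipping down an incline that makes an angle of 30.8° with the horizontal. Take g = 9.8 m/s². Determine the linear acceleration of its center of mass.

a ≈ 3.58 m/s²

Translation along the incline: Mg sinθ − f = Ma.
Rotation about the center: fR = Iα with I = (2/5)MR². No-slip gives a = αR, so f = (I/R²)a = (2/5)M a.
Substituting: Mg sinθ = (1 + 0.4000)Ma, so a = g sinθ/(1 + 0.4000) = (9.8) sin 30.8° / 1.400 = 3.584 m/s².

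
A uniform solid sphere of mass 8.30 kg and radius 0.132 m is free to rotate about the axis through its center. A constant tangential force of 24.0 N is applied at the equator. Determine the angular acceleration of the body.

α ≈ 54.8 rad/s²

I = (2/5)MR² = (2/5)(8.30)(0.132)² = 0.05785 kg·m².
τ = F R = (24.0)(0.132) = 3.168 N·m.
Newton's second law for rotation, τ = Iα, gives α = τ/I = 3.168/0.05785 = 54.76 rad/s².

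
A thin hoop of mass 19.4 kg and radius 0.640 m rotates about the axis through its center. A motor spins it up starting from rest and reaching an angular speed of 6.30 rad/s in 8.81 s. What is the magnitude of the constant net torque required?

τ ≈ 5.68 N·m

I = MR² = (19.4)(0.640)² = 7.946 kg·m².
α = Δω/Δt = (6.30 − 0)/8.81 = 0.7151 rad/s².
τ = Iα = (7.946)(0.7151) = 5.682 N·m.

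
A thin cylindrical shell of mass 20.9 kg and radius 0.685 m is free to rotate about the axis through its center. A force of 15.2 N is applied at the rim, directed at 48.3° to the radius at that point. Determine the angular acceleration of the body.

α ≈ 0.793 rad/s²

I = MR² = (20.9)(0.685)² = 9.807 kg·m².
Only the tangential component produces torque: τ = F R sinθ = (15.2)(0.685) sin 48.3° = 7.774 N·m.
Newton's second law for rotation, τ = Iα, gives α = τ/I = 7.774/9.807 = 0.7927 rad/s².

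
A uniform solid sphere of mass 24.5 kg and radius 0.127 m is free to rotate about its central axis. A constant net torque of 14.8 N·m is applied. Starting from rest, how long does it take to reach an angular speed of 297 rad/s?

I = (2/5)MR² = (2/5)(24.5)(0.127)² = 0.1581 kg·m².
α = τ/I = 14.8/0.1581 = 93.63 rad/s².
ω = αt ⇒ t = ω/α = 297/93.63 = 3.172 s.

t ≈ 3.17 s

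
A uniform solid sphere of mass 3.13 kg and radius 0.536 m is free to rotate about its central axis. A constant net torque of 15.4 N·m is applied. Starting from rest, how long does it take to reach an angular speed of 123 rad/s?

t ≈ 2.87 s

I = (2/5)MR² = (2/5)(3.13)(0.536)² = 0.3597 kg·m².
α = τ/I = 15.4/0.3597 = 42.81 rad/s².
ω = αt ⇒ t = ω/α = 123/42.81 = 2.873 s.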